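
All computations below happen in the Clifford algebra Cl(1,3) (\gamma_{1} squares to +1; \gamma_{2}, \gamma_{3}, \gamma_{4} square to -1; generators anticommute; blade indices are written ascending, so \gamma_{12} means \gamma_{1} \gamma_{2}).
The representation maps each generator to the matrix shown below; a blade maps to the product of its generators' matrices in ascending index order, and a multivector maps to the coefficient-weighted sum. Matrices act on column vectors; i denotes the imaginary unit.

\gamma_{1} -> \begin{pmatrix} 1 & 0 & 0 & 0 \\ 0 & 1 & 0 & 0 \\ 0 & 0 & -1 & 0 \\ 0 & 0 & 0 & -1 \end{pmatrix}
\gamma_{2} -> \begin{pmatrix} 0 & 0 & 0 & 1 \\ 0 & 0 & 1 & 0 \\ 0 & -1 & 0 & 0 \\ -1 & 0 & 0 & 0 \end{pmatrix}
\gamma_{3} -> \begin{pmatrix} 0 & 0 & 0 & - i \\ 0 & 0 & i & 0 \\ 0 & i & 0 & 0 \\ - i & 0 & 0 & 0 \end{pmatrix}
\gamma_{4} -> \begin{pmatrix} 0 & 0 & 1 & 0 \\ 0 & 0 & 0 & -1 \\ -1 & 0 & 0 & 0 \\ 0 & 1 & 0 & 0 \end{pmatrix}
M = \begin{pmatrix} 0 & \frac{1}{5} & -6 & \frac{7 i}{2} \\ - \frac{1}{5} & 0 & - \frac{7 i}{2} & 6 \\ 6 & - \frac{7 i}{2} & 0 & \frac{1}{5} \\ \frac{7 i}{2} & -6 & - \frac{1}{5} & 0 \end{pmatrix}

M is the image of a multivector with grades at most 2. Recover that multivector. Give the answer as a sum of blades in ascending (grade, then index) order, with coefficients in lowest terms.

Method: the blade images are trace-orthogonal — tr(rho(e_A) rho(e_B)^-1) = 4 if A = B and 0 otherwise — and rho(e_A)^-1 = (e_A)^2 * rho(e_A) with (e_A)^2 = +1 or -1, so the coefficient of e_A in the preimage is (e_A)^2 * tr(M rho(e_A))/4.
Nonzero projections over blades of grade <= 2: \gamma_{3}: (\gamma_{3})^2 = -1, tr(M rho(\gamma_{3})) = 14, coefficient -\frac{7}{2}; \gamma_{4}: (\gamma_{4})^2 = -1, tr(M rho(\gamma_{4})) = 24, coefficient -6; \gamma_{24}: (\gamma_{24})^2 = -1, tr(M rho(\gamma_{24})) = - \frac{4}{5}, coefficient \frac{1}{5}. Every other blade of grade <= 2 projects to 0.
Answer: -\frac{7}{2} \gamma_{3} - 6 \gamma_{4} + \frac{1}{5} \gamma_{24}


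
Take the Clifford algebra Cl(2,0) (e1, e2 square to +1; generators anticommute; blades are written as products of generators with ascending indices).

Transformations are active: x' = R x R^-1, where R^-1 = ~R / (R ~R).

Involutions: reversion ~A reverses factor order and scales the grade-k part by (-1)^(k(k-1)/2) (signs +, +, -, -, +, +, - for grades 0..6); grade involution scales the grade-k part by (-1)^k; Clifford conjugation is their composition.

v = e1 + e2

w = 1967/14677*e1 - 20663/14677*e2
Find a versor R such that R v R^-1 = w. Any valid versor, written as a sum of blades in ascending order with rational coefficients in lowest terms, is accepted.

The midline construction: v and w both square to 2, so reflecting in their sum 16644/14677*e1 - 5986/14677*e2 exchanges them.
Answer: 16644/14677*e1 - 5986/14677*e2


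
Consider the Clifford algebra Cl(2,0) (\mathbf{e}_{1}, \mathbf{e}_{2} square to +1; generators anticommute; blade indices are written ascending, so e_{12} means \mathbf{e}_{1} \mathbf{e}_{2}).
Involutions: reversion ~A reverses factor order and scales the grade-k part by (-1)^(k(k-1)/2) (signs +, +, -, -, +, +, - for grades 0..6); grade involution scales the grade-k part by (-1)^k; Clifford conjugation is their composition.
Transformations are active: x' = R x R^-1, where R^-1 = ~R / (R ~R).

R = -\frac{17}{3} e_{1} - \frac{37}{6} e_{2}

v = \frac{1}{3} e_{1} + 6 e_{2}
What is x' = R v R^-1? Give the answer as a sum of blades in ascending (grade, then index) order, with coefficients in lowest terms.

~R = -\frac{17}{3} e_{1} - \frac{37}{6} e_{2}, and R ~R = \frac{2525}{36}, so R^-1 = ~R / (\frac{2525}{36}).
R v = -\frac{350}{9} - \frac{575}{18} e_{12}
Answer: \frac{601}{101} e_{1} + \frac{254}{303} e_{2}


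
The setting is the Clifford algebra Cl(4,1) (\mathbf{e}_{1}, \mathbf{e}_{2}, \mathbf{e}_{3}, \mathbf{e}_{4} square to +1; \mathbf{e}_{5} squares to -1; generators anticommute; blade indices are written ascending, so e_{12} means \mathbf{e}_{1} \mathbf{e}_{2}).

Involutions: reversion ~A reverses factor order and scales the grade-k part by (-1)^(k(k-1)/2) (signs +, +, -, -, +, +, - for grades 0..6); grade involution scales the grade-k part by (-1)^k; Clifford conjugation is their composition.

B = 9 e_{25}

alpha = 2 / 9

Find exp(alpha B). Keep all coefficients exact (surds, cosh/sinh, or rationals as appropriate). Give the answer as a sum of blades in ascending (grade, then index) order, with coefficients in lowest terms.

B^2 = (9)^2*(e_{25})^2 = 81*(+1) = 81 (a basis 2-blade squares to minus the product of its generators' squares).
B^2 = 81 — B^2 > 0, so the exponential closes hyperbolically: l = 9, alpha*l = 2, so exp(alpha B) = cosh(2) + (sinh(2)/9)*B = \cosh{\left(2 \right)} + (\frac{\sinh{\left(2 \right)}}{9})*B.
Answer: \cosh{\left(2 \right)} + \sinh{\left(2 \right)} e_{25}


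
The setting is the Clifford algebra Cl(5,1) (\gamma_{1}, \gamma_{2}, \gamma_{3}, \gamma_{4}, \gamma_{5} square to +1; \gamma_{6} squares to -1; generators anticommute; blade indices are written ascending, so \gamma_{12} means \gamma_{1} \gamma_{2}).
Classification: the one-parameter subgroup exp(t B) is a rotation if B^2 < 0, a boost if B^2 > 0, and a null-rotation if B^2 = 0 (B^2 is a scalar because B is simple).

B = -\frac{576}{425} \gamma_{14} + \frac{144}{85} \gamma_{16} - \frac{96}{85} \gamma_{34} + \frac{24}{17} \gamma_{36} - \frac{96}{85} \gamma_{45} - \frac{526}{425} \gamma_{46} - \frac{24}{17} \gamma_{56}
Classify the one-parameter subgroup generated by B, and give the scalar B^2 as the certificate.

B^2 term by term: the squares give (-\frac{576}{425})^2*(\gamma_{14})^2 + (\frac{144}{85})^2*(\gamma_{16})^2 + (-\frac{96}{85})^2*(\gamma_{34})^2 + (\frac{24}{17})^2*(\gamma_{36})^2 + (-\frac{96}{85})^2*(\gamma_{45})^2 + (-\frac{526}{425})^2*(\gamma_{46})^2 + (-\frac{24}{17})^2*(\gamma_{56})^2 = \frac{331776}{180625}*(-1) + \frac{20736}{7225}*(+1) + \frac{9216}{7225}*(-1) + \frac{576}{289}*(+1) + \frac{9216}{7225}*(-1) + \frac{276676}{180625}*(+1) + \frac{576}{289}*(+1) = 4 (each basis 2-blade squares to minus the product of its generators' squares); cross terms between blades sharing an index anticommute and cancel; the commuting (index-disjoint) pairs give grade-4 terms 2*c*c'*(blade product), which cancel blade by blade — \gamma_{1346}: \frac{27648}{7225} - \frac{27648}{7225} = 0; \gamma_{1456}: \frac{27648}{7225} - \frac{27648}{7225} = 0; \gamma_{3456}: \frac{4608}{1445} - \frac{4608}{1445} = 0 — confirming B is simple. So B^2 = 4.
Answer: boost, certificate B^2 = 4. No conjugation can change B^2 = 4; the sign gives the class.


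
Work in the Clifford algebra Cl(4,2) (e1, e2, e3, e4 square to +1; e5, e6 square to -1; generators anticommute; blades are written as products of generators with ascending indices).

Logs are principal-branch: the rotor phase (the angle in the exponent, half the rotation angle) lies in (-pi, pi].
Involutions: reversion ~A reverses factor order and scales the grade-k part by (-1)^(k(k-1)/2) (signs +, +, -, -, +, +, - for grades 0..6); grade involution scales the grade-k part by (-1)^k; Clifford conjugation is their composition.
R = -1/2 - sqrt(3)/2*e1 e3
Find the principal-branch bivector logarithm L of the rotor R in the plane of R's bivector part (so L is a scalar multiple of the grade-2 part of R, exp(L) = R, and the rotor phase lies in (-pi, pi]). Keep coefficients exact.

The scalar part of R is -1/2, and that scalar determines the rotor phase on the principal branch; recovering the unit plane as bivector-part over sine of the phase gives L = phase * plane.
Concretely: cos(phase) = -1/2 gives phase = ±2*pi/3, and since phase/sin(phase) is even the sign is immaterial: L = (phase/sin(phase)) * <R>_2 = (4*sqrt(3)*pi/9) * <R>_2.
Answer: -2*pi/3*e1 e3


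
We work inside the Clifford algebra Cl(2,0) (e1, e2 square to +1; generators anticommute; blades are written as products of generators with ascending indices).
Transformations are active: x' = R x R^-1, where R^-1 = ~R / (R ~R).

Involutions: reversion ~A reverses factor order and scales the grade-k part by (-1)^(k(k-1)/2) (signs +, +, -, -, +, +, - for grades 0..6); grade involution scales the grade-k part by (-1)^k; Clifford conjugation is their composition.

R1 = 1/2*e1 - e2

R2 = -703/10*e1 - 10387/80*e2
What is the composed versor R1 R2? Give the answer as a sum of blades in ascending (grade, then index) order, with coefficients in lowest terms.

Distribute over the terms of R1 (each basis-blade product reordered to ascending indices, repeated generators contracted through their squares):
(1/2*e1) R2 = -703/20 - 10387/160*e1 e2
(-e2) R2 = 10387/80 - 703/10*e1 e2
Summing the partial products and collecting blades:
Answer: 1515/16 - 4327/32*e1 e2


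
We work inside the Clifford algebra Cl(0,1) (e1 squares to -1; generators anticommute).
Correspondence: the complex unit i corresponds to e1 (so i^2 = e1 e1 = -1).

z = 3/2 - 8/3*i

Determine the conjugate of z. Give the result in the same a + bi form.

In blades: z = 3/2 - 8/3*e1.
Conjugation here is Clifford conjugation: the scalar is fixed and the grade-1 and grade-2 blades all flip sign, giving 3/2 + 8/3*e1; translating back:
Answer: 3/2 + 8/3*i


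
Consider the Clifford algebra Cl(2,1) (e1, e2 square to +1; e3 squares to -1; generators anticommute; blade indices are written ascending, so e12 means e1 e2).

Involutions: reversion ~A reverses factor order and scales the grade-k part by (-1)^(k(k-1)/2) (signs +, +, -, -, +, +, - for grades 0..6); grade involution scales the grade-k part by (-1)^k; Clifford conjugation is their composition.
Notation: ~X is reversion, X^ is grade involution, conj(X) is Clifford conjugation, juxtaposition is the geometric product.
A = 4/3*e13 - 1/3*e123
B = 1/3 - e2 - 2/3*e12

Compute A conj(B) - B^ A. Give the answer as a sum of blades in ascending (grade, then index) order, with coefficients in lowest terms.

first term: 2/9*e3 + 7/9*e13 + 8/9*e23 - 13/9*e123
second term: -2/9*e3 + 7/9*e13 + 8/9*e23 - 13/9*e123
Answer: 4/9*e3


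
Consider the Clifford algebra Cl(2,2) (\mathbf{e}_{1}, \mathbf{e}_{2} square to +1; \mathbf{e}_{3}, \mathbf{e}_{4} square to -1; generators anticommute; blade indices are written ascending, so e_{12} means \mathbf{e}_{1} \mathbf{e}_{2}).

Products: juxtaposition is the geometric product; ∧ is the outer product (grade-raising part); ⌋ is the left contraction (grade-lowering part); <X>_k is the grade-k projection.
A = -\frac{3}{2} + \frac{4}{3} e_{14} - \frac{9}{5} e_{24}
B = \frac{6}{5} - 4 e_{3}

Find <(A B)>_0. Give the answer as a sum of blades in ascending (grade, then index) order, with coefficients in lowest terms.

step 1: -\frac{9}{5} + 6 e_{3} + \frac{8}{5} e_{14} - \frac{54}{25} e_{24} + \frac{16}{3} e_{134} - \frac{36}{5} e_{234}
step 2: -\frac{9}{5}
Answer: -\frac{9}{5}


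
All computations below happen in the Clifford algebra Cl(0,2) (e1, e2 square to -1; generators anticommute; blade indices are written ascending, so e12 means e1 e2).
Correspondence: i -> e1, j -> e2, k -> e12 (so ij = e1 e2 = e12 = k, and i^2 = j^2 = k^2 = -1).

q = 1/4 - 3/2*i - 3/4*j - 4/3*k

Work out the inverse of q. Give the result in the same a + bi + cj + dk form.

In blades: q = 1/4 - 3/2*e1 - 3/4*e2 - 4/3*e12.
With qbar = 1/4 + 3/2*e1 + 3/4*e2 + 4/3*e12 (scalar fixed, mapped units negated), q qbar = 335/72 (the sum of squared coefficients), so q^-1 = qbar / (335/72) = 18/335 + 108/335*e1 + 54/335*e2 + 96/335*e12; translating back:
Answer: 18/335 + 108/335*i + 54/335*j + 96/335*k


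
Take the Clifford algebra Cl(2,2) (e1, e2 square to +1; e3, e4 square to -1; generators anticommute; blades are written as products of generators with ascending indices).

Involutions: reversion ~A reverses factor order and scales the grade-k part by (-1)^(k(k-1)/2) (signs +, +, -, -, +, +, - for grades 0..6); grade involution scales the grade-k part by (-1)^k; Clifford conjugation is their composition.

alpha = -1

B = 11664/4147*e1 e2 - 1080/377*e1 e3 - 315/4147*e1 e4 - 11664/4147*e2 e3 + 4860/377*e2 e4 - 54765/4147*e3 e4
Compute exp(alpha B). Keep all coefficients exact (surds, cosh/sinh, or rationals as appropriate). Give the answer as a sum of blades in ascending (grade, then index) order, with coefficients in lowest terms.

B^2 term by term: the squares give (11664/4147)^2*(e1 e2)^2 + (-1080/377)^2*(e1 e3)^2 + (-315/4147)^2*(e1 e4)^2 + (-11664/4147)^2*(e2 e3)^2 + (4860/377)^2*(e2 e4)^2 + (-54765/4147)^2*(e3 e4)^2 = 136048896/17197609*(-1) + 1166400/142129*(+1) + 99225/17197609*(+1) + 136048896/17197609*(+1) + 23619600/142129*(+1) + 2999205225/17197609*(-1) = 0 (each basis 2-blade squares to minus the product of its generators' squares); cross terms between blades sharing an index anticommute and cancel; the commuting (index-disjoint) pairs give grade-4 terms 2*c*c'*(blade product), which cancel blade by blade — e1 e2 e3 e4: -1277557920/17197609 + 10497600/142129 + 7348320/17197609 = 0 — confirming B is simple. So B^2 = 0.
B^2 = 0, and the exponential is exactly linear here: exp(alpha B) = 1 + alpha B (parabolic case).
Answer: 1 - 11664/4147*e1 e2 + 1080/377*e1 e3 + 315/4147*e1 e4 + 11664/4147*e2 e3 - 4860/377*e2 e4 + 54765/4147*e3 e4


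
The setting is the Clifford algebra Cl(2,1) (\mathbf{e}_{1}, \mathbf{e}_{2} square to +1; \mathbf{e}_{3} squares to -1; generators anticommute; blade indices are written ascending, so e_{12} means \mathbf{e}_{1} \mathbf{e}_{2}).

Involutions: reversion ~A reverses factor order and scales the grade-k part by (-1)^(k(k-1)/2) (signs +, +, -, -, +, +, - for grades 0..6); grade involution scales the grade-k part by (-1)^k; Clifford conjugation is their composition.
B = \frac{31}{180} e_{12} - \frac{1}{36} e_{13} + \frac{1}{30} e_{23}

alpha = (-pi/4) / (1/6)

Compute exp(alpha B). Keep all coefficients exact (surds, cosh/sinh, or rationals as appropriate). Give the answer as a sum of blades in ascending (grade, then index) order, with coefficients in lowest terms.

B^2 term by term: the squares give (\frac{31}{180})^2*(e_{12})^2 + (-\frac{1}{36})^2*(e_{13})^2 + (\frac{1}{30})^2*(e_{23})^2 = \frac{961}{32400}*(-1) + \frac{1}{1296}*(+1) + \frac{1}{900}*(+1) = -\frac{1}{36} (each basis 2-blade squares to minus the product of its generators' squares); cross terms between blades sharing an index anticommute and cancel. So B^2 = -\frac{1}{36}.
B^2 = -\frac{1}{36} — since the square is negative, the closed form is circular: l = \frac{1}{6}, alpha*l = - \frac{\pi}{4}, so exp(alpha B) = cos(- \frac{\pi}{4}) + (sin(- \frac{\pi}{4})/(\frac{1}{6}))*B = \frac{\sqrt{2}}{2} + (- 3 \sqrt{2})*B.
Answer: \frac{\sqrt{2}}{2} - \frac{31 \sqrt{2}}{60} e_{12} + \frac{\sqrt{2}}{12} e_{13} - \frac{\sqrt{2}}{10} e_{23}


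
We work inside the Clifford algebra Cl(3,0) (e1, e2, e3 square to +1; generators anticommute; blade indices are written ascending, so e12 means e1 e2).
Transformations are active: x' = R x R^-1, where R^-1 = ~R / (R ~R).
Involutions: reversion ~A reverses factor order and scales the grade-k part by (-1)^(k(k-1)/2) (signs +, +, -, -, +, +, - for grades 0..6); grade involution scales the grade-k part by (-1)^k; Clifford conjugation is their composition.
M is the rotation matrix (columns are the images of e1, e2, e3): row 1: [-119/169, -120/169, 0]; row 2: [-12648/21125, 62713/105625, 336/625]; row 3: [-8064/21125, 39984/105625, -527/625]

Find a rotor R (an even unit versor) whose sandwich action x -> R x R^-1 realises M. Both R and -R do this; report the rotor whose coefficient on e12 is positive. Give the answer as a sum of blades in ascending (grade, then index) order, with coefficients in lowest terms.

Method: write R = a + b12*e12 + b13*e13 + b23*e23 with a^2 + b12^2 + b13^2 + b23^2 = 1 (so R^-1 = ~R). Expanding the columns R e_j ~R gives tr M = 4a^2 - 1 and, from the antisymmetric part, M21 - M12 = -4a*b12, M13 - M31 = 4a*b13, M32 - M23 = -4a*b23.
Here tr M = -4029/4225, so a^2 = (1 + tr M)/4 = 49/4225 and a = ±7/65. Taking a = 7/65: M21 - M12 = 2352/21125, M13 - M31 = 8064/21125, M32 - M23 = -672/4225, giving b12 = -84/325, b13 = 288/325, b23 = 24/65, i.e. R = 7/65 - 84/325*e12 + 288/325*e13 + 24/65*e23.
Its e12 coefficient is negative, so report the other preimage -R.
Answer: -7/65 + 84/325*e12 - 288/325*e13 - 24/65*e23. Recall the cover is two-to-one: with M of trace -4029/4225, both preimages act alike, and the stated e12 sign chooses the sheet.


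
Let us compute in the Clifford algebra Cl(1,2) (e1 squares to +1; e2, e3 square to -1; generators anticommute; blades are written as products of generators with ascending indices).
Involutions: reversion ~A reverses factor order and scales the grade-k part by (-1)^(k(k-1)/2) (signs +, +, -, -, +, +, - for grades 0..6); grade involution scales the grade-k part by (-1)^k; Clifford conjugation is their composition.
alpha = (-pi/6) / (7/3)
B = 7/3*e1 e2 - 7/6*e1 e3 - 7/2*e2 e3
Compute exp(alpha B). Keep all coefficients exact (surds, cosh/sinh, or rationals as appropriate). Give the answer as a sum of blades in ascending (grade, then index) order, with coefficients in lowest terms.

B^2 term by term: the squares give (7/3)^2*(e1 e2)^2 + (-7/6)^2*(e1 e3)^2 + (-7/2)^2*(e2 e3)^2 = 49/9*(+1) + 49/36*(+1) + 49/4*(-1) = -49/9 (each basis 2-blade squares to minus the product of its generators' squares); cross terms between blades sharing an index anticommute and cancel. So B^2 = -49/9.
B^2 = -49/9 — a negative square means the series sums to a rotation: l = 7/3, alpha*l = -pi/6, so exp(alpha B) = cos(-pi/6) + (sin(-pi/6)/(7/3))*B = sqrt(3)/2 + (-3/14)*B.
Answer: sqrt(3)/2 - 1/2*e1 e2 + 1/4*e1 e3 + 3/4*e2 e3


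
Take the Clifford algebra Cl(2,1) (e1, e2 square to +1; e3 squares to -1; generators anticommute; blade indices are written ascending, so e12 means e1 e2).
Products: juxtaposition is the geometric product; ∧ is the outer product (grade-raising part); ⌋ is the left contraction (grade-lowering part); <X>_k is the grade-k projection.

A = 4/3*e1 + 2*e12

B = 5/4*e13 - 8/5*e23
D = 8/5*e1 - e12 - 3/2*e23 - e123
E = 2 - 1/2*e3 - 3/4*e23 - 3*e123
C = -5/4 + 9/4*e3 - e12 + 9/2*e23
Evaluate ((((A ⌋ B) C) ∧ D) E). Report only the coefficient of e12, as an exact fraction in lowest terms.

step 1: 5/3*e3
step 2: -15/4 + 15/2*e2 - 25/12*e3 - 5/3*e123
step 3: -6*e1 - 33/4*e12 + 10/3*e13 + 45/8*e23 + 35/6*e123
step 4: -695/32 - 379/12*e1 + 205/16*e2 - 99/4*e3 - 193/12*e12 + 761/48*e13 + 117/4*e23 + 487/24*e123
Answer: -193/12


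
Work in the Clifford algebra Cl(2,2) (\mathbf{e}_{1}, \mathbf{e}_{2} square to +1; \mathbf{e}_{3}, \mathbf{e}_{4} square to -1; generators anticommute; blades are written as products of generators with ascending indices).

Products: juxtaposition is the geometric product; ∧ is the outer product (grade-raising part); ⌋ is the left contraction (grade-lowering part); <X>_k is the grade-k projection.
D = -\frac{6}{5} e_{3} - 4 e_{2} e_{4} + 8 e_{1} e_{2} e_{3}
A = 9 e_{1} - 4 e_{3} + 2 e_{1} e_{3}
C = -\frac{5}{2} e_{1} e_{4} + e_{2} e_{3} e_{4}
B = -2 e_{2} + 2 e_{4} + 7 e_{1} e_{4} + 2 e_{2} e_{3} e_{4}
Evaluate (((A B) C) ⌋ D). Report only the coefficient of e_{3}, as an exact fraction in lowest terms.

step 1: 63 e_{4} - 18 e_{1} e_{2} + 18 e_{1} e_{4} - 8 e_{2} e_{3} - 8 e_{2} e_{4} - 22 e_{3} e_{4} + 4 e_{1} e_{2} e_{3} + 4 e_{1} e_{2} e_{4} + 32 e_{1} e_{3} e_{4} + 18 e_{1} e_{2} e_{3} e_{4}
step 2: -45 - \frac{351}{2} e_{1} + 32 e_{2} + 88 e_{3} - 8 e_{4} - 52 e_{1} e_{2} - 59 e_{1} e_{3} + 4 e_{1} e_{4} - 108 e_{2} e_{3} - 45 e_{2} e_{4} - 18 e_{1} e_{2} e_{3} - 18 e_{1} e_{3} e_{4} - 10 e_{2} e_{3} e_{4} + 20 e_{1} e_{2} e_{3} e_{4}
step 3: \frac{708}{5} - 864 e_{1} + 504 e_{2} + 470 e_{3} - 128 e_{4} - 704 e_{1} e_{2} - 256 e_{1} e_{3} - 1404 e_{2} e_{3} + 180 e_{2} e_{4} - 360 e_{1} e_{2} e_{3}
Answer: 470


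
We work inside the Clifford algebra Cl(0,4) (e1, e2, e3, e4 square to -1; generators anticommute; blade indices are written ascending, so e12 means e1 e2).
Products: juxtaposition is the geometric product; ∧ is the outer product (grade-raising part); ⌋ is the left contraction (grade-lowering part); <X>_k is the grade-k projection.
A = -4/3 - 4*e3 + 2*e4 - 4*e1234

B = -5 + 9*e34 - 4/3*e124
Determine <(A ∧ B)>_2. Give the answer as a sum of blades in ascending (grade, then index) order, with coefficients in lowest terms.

step 1: 20/3 + 20*e3 - 10*e4 - 12*e34 + 16/9*e124 + 76/3*e1234
step 2: -12*e34
Answer: -12*e34


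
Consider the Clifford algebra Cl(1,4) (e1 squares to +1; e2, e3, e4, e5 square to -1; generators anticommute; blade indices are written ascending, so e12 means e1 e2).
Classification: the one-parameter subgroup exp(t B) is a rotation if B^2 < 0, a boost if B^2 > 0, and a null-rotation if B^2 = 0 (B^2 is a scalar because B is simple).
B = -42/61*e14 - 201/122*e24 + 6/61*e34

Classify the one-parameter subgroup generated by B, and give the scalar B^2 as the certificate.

B^2 term by term: the squares give (-42/61)^2*(e14)^2 + (-201/122)^2*(e24)^2 + (6/61)^2*(e34)^2 = 1764/3721*(+1) + 40401/14884*(-1) + 36/3721*(-1) = -9/4 (each basis 2-blade squares to minus the product of its generators' squares); cross terms between blades sharing an index anticommute and cancel. So B^2 = -9/4.
Answer: rotation, certificate B^2 = -9/4. Check the certificate: B^2 = -9/4, and that sign is decisive whatever form B takes.


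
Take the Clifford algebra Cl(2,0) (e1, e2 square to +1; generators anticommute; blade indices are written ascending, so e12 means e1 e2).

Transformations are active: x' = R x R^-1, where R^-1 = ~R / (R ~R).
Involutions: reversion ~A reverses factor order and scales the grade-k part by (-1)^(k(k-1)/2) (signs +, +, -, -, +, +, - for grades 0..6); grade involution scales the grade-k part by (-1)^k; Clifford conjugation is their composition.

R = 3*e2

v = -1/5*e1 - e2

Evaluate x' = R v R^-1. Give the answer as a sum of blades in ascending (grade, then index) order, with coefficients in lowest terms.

~R = 3*e2, and R ~R = 9, so R^-1 = ~R / (9).
R v = -3 + 3/5*e12
Answer: 1/5*e1 - e2


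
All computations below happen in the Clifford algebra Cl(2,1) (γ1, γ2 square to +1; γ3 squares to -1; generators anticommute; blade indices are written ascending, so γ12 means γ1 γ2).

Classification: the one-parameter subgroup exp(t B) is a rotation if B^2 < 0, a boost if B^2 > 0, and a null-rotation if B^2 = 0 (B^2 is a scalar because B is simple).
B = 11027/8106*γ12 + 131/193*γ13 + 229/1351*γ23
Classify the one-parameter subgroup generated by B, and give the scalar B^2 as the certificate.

B^2 term by term: the squares give (11027/8106)^2*(γ12)^2 + (131/193)^2*(γ13)^2 + (229/1351)^2*(γ23)^2 = 121594729/65707236*(-1) + 17161/37249*(+1) + 52441/1825201*(+1) = -49/36 (each basis 2-blade squares to minus the product of its generators' squares); cross terms between blades sharing an index anticommute and cancel. So B^2 = -49/36.
Answer: rotation, certificate B^2 = -49/36. One invariant decides it: the square -49/36 survives every conjugation, and its sign is exactly the classification.


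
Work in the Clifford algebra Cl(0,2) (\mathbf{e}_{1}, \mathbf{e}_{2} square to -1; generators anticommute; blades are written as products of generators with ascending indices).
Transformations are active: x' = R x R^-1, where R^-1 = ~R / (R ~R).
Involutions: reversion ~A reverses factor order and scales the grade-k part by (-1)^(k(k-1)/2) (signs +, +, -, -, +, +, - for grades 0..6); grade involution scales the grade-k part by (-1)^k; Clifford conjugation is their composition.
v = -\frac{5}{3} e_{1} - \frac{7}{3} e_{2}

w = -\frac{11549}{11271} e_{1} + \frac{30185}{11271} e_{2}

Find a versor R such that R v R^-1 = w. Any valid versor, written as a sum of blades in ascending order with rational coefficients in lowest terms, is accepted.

Construction: equal norms (both -\frac{74}{9}) license R = v + w = -\frac{30334}{11271} e_{1} + \frac{3886}{11271} e_{2} — nothing changes along that direction, while (v - w)/2 changes sign, so v maps onto w.
Answer: -\frac{30334}{11271} e_{1} + \frac{3886}{11271} e_{2}


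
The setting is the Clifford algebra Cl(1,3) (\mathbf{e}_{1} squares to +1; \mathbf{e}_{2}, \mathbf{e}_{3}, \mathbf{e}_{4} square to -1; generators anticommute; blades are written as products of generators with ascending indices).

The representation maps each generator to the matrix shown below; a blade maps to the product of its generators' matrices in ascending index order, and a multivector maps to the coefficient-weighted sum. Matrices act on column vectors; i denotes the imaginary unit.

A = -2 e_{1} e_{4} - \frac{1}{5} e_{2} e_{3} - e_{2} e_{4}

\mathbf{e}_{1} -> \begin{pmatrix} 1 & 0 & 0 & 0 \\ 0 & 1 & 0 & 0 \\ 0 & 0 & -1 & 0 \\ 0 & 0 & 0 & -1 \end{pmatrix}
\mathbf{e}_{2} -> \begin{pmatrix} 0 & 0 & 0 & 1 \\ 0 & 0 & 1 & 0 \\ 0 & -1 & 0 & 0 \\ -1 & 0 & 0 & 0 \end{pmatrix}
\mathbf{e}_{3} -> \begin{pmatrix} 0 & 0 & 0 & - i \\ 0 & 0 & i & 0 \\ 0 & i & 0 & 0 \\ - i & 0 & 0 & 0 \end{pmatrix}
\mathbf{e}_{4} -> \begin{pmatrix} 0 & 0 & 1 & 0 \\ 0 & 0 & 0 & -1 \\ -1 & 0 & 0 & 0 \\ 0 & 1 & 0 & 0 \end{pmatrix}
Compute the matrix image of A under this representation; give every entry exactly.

Bivector images (products of the table entries): rho(e_{1} e_{4}) = rho(\mathbf{e}_{1})rho(\mathbf{e}_{4}) = \begin{pmatrix} 0 & 0 & 1 & 0 \\ 0 & 0 & 0 & -1 \\ 1 & 0 & 0 & 0 \\ 0 & -1 & 0 & 0 \end{pmatrix}; rho(e_{2} e_{3}) = rho(\mathbf{e}_{2})rho(\mathbf{e}_{3}) = \begin{pmatrix} - i & 0 & 0 & 0 \\ 0 & i & 0 & 0 \\ 0 & 0 & - i & 0 \\ 0 & 0 & 0 & i \end{pmatrix}; rho(e_{2} e_{4}) = rho(\mathbf{e}_{2})rho(\mathbf{e}_{4}) = \begin{pmatrix} 0 & 1 & 0 & 0 \\ -1 & 0 & 0 & 0 \\ 0 & 0 & 0 & 1 \\ 0 & 0 & -1 & 0 \end{pmatrix}.
M = (-2)*rho(e_{1} e_{4}) + (-\frac{1}{5})*rho(e_{2} e_{3}) + (-1)*rho(e_{2} e_{4}), summed entrywise:
Answer: \begin{pmatrix} \frac{i}{5} & -1 & -2 & 0 \\ 1 & - \frac{i}{5} & 0 & 2 \\ -2 & 0 & \frac{i}{5} & -1 \\ 0 & 2 & 1 & - \frac{i}{5} \end{pmatrix}


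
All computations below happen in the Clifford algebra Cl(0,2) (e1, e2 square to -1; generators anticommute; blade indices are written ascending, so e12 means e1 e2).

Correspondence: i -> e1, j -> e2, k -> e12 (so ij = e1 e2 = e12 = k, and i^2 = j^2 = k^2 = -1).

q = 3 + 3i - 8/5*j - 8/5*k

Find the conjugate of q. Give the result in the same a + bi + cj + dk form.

In blades: q = 3 + 3*e1 - 8/5*e2 - 8/5*e12.
Conjugation here is Clifford conjugation: the scalar is fixed and the grade-1 and grade-2 blades all flip sign, giving 3 - 3*e1 + 8/5*e2 + 8/5*e12; translating back:
Answer: 3 - 3i + 8/5*j + 8/5*k


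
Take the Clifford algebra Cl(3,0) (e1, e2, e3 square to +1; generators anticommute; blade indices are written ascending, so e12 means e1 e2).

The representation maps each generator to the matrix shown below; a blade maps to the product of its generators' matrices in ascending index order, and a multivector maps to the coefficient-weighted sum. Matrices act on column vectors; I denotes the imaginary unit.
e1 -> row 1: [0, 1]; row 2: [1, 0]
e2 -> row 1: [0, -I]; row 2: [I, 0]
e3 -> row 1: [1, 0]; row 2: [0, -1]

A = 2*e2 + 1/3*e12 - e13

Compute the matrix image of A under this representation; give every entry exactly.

Bivector images (products of the table entries): rho(e12) = rho(e1)rho(e2) = row 1: [I, 0]; row 2: [0, -I]; rho(e13) = rho(e1)rho(e3) = row 1: [0, -1]; row 2: [1, 0].
M = (2)*rho(e2) + (1/3)*rho(e12) + (-1)*rho(e13), summed entrywise:
Answer: row 1: [I/3, 1 - 2*I]; row 2: [-1 + 2*I, -I/3]


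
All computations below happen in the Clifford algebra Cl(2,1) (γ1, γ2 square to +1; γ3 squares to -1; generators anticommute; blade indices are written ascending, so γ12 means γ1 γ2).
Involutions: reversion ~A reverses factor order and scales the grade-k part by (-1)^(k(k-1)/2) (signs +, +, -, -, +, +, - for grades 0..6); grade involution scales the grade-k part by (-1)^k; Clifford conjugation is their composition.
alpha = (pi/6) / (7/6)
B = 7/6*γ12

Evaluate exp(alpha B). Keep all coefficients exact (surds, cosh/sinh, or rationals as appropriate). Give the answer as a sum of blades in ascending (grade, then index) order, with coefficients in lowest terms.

B^2 = (7/6)^2*(γ12)^2 = 49/36*(-1) = -49/36 (a basis 2-blade squares to minus the product of its generators' squares).
B^2 = -49/36 — B^2 < 0, so the exponential closes trigonometrically: l = 7/6, alpha*l = pi/6, so exp(alpha B) = cos(pi/6) + (sin(pi/6)/(7/6))*B = sqrt(3)/2 + (3/7)*B.
Answer: sqrt(3)/2 + 1/2*γ12


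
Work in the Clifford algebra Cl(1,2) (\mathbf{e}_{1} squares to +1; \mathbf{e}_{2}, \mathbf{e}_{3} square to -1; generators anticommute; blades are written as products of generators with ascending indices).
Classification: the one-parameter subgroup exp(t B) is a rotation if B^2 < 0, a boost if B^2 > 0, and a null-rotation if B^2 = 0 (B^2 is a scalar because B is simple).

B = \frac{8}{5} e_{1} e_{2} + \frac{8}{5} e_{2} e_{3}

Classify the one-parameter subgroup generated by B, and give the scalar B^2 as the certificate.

B^2 term by term: the squares give (\frac{8}{5})^2*(e_{1} e_{2})^2 + (\frac{8}{5})^2*(e_{2} e_{3})^2 = \frac{64}{25}*(+1) + \frac{64}{25}*(-1) = 0 (each basis 2-blade squares to minus the product of its generators' squares); cross terms between blades sharing an index anticommute and cancel. So B^2 = 0.
Answer: null-rotation, certificate B^2 = 0. Note: conjugating B changes its blade decomposition but never the scalar B^2 = 0, whose sign settles the classification.


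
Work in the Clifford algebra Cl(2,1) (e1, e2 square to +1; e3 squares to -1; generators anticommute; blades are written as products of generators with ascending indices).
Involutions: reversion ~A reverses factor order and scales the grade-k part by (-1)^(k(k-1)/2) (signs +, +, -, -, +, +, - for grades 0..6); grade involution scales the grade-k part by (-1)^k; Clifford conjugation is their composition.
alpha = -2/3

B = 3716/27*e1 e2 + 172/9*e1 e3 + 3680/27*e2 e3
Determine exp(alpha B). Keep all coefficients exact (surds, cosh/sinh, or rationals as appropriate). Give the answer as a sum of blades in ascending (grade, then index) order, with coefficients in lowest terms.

B^2 term by term: the squares give (3716/27)^2*(e1 e2)^2 + (172/9)^2*(e1 e3)^2 + (3680/27)^2*(e2 e3)^2 = 13808656/729*(-1) + 29584/81*(+1) + 13542400/729*(+1) = 0 (each basis 2-blade squares to minus the product of its generators' squares); cross terms between blades sharing an index anticommute and cancel. So B^2 = 0.
B^2 = 0, so the series closes: exp(alpha B) = 1 + alpha B (parabolic case).
Answer: 1 - 7432/81*e1 e2 - 344/27*e1 e3 - 7360/81*e2 e3


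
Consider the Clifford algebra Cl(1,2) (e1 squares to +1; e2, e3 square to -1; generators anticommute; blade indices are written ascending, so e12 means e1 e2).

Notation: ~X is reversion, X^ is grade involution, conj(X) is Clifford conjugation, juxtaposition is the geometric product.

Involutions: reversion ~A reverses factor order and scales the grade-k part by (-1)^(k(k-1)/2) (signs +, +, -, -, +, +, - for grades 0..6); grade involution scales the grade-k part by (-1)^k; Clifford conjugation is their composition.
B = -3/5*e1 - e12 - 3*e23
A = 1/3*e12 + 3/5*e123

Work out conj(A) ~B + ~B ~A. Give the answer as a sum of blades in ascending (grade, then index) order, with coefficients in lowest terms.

first term: -1/3 - 9/5*e1 - 1/5*e2 + 3/5*e3 + e13 - 9/25*e23
second term: -1/3 + 9/5*e1 + 1/5*e2 - 3/5*e3 - e13 + 9/25*e23
Answer: -2/3


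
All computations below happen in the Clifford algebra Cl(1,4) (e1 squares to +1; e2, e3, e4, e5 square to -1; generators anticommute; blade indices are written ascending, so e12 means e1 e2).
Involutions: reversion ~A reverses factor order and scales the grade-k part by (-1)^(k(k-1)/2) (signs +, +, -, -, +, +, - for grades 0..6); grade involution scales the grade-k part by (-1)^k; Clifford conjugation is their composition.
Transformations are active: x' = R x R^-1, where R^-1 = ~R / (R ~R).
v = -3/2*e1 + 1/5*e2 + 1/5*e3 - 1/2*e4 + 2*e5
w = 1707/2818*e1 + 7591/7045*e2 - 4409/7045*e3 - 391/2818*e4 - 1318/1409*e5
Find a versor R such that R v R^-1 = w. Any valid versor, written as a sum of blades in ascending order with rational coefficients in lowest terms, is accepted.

Take R = v + w = -1260/1409*e1 + 1800/1409*e2 - 600/1409*e3 - 900/1409*e4 + 1500/1409*e5. Because q(v) = q(w) = -52/25, conjugation by R sends v exactly to w.
Answer: -1260/1409*e1 + 1800/1409*e2 - 600/1409*e3 - 900/1409*e4 + 1500/1409*e5


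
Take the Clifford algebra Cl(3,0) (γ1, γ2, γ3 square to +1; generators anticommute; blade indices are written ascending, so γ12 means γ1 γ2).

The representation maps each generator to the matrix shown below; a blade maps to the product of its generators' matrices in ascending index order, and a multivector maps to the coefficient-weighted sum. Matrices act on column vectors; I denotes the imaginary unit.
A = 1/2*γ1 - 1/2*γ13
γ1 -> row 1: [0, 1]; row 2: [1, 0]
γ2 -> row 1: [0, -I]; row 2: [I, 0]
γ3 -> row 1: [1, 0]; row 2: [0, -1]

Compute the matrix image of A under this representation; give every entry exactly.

Bivector images (products of the table entries): rho(γ13) = rho(γ1)rho(γ3) = row 1: [0, -1]; row 2: [1, 0].
M = (1/2)*rho(γ1) + (-1/2)*rho(γ13), summed entrywise:
Answer: row 1: [0, 1]; row 2: [0, 0]


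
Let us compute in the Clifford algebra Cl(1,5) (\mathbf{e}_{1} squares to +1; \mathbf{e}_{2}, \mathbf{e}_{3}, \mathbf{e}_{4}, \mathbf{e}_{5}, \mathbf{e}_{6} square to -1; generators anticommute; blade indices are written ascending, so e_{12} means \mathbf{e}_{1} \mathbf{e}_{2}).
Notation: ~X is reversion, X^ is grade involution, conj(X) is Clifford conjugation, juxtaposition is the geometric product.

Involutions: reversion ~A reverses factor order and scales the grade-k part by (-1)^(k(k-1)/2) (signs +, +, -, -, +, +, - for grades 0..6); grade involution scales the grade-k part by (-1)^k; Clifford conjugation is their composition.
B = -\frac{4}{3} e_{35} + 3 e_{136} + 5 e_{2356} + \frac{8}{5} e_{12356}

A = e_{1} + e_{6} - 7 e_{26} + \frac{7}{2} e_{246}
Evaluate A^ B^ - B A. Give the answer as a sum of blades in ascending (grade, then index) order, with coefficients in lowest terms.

first term: -3 e_{13} + 35 e_{35} + 3 e_{36} + 21 e_{123} - \frac{148}{15} e_{135} - 5 e_{235} + \frac{35}{2} e_{345} + \frac{4}{3} e_{356} + \frac{21}{2} e_{1234} - \frac{8}{5} e_{1235} + \frac{28}{5} e_{1345} + \frac{164}{15} e_{2356} - 5 e_{12356} - \frac{14}{3} e_{23456}
second term: -3 e_{13} + 35 e_{35} + 3 e_{36} + 21 e_{123} + \frac{148}{15} e_{135} - 5 e_{235} - \frac{35}{2} e_{345} - \frac{4}{3} e_{356} + \frac{21}{2} e_{1234} - \frac{8}{5} e_{1235} - \frac{28}{5} e_{1345} + \frac{164}{15} e_{2356} + 5 e_{12356} + \frac{14}{3} e_{23456}
Answer: -\frac{296}{15} e_{135} + 35 e_{345} + \frac{8}{3} e_{356} + \frac{56}{5} e_{1345} - 10 e_{12356} - \frac{28}{3} e_{23456}


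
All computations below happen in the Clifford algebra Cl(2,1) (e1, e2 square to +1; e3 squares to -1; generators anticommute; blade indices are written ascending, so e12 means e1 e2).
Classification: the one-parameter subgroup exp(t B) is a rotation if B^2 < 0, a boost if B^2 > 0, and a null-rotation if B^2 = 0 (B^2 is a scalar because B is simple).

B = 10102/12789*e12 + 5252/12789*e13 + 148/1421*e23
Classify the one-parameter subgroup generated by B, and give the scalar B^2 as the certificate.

B^2 term by term: the squares give (10102/12789)^2*(e12)^2 + (5252/12789)^2*(e13)^2 + (148/1421)^2*(e23)^2 = 102050404/163558521*(-1) + 27583504/163558521*(+1) + 21904/2019241*(+1) = -4/9 (each basis 2-blade squares to minus the product of its generators' squares); cross terms between blades sharing an index anticommute and cancel. So B^2 = -4/9.
Answer: rotation, certificate B^2 = -4/9. Check the certificate: B^2 = -4/9, and that sign is decisive whatever form B takes.


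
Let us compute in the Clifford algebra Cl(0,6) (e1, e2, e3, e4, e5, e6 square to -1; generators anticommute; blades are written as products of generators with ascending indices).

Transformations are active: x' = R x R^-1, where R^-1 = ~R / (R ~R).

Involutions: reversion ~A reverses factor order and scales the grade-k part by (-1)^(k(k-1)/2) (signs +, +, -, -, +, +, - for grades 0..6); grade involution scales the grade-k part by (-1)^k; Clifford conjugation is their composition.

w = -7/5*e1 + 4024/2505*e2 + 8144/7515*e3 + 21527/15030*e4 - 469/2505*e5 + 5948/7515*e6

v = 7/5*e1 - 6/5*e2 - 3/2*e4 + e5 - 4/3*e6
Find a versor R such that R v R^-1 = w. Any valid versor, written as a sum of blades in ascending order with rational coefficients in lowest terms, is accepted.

Take R = v + w = 1018/2505*e2 + 8144/7515*e3 - 509/7515*e4 + 2036/2505*e5 - 4072/7515*e6. Because q(v) = q(w) = -1517/180, conjugation by R sends v exactly to w.
Answer: 1018/2505*e2 + 8144/7515*e3 - 509/7515*e4 + 2036/2505*e5 - 4072/7515*e6


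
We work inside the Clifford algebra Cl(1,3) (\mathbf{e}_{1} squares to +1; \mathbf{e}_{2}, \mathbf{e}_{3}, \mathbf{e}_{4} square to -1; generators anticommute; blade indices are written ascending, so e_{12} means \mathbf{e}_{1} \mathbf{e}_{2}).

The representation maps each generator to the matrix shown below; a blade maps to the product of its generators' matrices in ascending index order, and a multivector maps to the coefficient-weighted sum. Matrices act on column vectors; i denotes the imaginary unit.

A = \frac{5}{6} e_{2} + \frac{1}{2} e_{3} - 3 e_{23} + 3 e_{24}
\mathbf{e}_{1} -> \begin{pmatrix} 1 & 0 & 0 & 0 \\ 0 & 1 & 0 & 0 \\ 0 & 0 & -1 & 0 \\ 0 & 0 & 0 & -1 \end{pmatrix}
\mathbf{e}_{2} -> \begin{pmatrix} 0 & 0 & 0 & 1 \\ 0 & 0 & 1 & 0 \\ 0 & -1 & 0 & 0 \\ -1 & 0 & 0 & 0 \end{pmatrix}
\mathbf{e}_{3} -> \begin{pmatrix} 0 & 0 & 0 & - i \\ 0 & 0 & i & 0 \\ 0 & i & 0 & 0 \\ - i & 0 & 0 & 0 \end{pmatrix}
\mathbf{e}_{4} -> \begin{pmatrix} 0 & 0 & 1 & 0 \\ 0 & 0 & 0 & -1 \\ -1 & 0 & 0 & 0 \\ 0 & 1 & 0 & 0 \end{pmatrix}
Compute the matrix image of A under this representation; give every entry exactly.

Bivector images (products of the table entries): rho(e_{23}) = rho(\mathbf{e}_{2})rho(\mathbf{e}_{3}) = \begin{pmatrix} - i & 0 & 0 & 0 \\ 0 & i & 0 & 0 \\ 0 & 0 & - i & 0 \\ 0 & 0 & 0 & i \end{pmatrix}; rho(e_{24}) = rho(\mathbf{e}_{2})rho(\mathbf{e}_{4}) = \begin{pmatrix} 0 & 1 & 0 & 0 \\ -1 & 0 & 0 & 0 \\ 0 & 0 & 0 & 1 \\ 0 & 0 & -1 & 0 \end{pmatrix}.
M = (\frac{5}{6})*rho(e_{2}) + (\frac{1}{2})*rho(e_{3}) + (-3)*rho(e_{23}) + (3)*rho(e_{24}), summed entrywise:
Answer: \begin{pmatrix} 3 i & 3 & 0 & \frac{5}{6} - \frac{i}{2} \\ -3 & - 3 i & \frac{5}{6} + \frac{i}{2} & 0 \\ 0 & - \frac{5}{6} + \frac{i}{2} & 3 i & 3 \\ - \frac{5}{6} - \frac{i}{2} & 0 & -3 & - 3 i \end{pmatrix}


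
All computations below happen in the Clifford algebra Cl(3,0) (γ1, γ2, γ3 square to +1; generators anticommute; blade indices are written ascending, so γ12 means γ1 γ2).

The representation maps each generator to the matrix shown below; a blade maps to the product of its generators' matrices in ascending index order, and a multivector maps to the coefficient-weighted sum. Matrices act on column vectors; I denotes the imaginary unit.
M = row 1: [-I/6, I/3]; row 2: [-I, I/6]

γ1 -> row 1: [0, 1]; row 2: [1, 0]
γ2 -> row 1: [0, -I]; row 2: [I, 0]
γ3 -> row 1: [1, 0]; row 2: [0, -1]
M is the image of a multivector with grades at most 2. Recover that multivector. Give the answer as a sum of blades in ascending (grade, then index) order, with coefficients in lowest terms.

Method: 1, rho(γ1), rho(γ2), rho(γ3) form a trace-orthogonal basis of the 2x2 complex matrices (tr(X Y) = 2 if X = Y, else 0), so M = m0*1 + m1*rho(γ1) + m2*rho(γ2) + m3*rho(γ3) with m0 = tr(M)/2 = 0, m1 = tr(M rho(γ1))/2 = -I/3, m2 = tr(M rho(γ2))/2 = -2/3, m3 = tr(M rho(γ3))/2 = -I/6.
Multiplying table entries, the bivector images are rho(γ12) = I*rho(γ3), rho(γ13) = -I*rho(γ2), rho(γ23) = I*rho(γ1); with real blade coefficients the real parts of m0..m3 are the coefficients of 1, γ1, γ2, γ3 and the imaginary parts give the bivectors (γ23: Im m1, γ13: -Im m2, γ12: Im m3).
Answer: -2/3*γ2 - 1/6*γ12 - 1/3*γ23


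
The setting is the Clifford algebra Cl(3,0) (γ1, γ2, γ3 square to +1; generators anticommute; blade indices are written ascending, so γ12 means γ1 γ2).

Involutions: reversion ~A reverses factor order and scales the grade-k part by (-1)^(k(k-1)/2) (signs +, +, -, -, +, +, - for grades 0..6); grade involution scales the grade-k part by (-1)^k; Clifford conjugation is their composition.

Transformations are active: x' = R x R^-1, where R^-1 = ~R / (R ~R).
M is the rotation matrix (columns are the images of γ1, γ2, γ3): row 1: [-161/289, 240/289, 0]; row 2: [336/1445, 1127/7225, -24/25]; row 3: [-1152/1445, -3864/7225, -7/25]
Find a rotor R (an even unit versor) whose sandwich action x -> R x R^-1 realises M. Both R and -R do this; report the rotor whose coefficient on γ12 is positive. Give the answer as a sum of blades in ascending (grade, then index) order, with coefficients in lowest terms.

Method: write R = a + b12*γ12 + b13*γ13 + b23*γ23 with a^2 + b12^2 + b13^2 + b23^2 = 1 (so R^-1 = ~R). Expanding the columns R e_j ~R gives tr M = 4a^2 - 1 and, from the antisymmetric part, M21 - M12 = -4a*b12, M13 - M31 = 4a*b13, M32 - M23 = -4a*b23.
Here tr M = -4921/7225, so a^2 = (1 + tr M)/4 = 576/7225 and a = ±24/85. Taking a = 24/85: M21 - M12 = -864/1445, M13 - M31 = 1152/1445, M32 - M23 = 3072/7225, giving b12 = 9/17, b13 = 12/17, b23 = -32/85, i.e. R = 24/85 + 9/17*γ12 + 12/17*γ13 - 32/85*γ23.
Its γ12 coefficient is already positive.
Answer: 24/85 + 9/17*γ12 + 12/17*γ13 - 32/85*γ23. Key observation: the double cover Spin(3) -> SO(3) sends R and -R to the same matrix (trace -4921/7225 here), so the stated sign of the γ12 coefficient is what selects one sheet.
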